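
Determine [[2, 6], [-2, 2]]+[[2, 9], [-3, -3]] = [[4, 15], [-5, -1]]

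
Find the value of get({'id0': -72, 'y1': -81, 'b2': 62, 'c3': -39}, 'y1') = -81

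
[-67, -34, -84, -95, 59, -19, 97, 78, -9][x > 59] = keep x where x > 59: -67✗, -34✗, -84✗, -95✗, 59✗, -19✗, 97✓, 78✓, -9✗
= [97, 78]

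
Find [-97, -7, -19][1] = -7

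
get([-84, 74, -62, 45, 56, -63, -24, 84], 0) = -84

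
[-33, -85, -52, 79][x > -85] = keep x where x > -85: -33✓, -85✗, -52✓, 79✓
= [-33, -52, 79]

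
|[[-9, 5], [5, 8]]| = (-9)*(8) - (5)*(5)
= -97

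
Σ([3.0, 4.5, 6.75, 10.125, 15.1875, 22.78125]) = 62.34375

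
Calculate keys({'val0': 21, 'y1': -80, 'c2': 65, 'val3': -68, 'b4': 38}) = ['val0', 'y1', 'c2', 'val3', 'b4']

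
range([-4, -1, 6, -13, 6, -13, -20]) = 26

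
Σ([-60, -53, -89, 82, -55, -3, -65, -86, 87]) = -242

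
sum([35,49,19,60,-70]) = 93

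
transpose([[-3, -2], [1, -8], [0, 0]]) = [[-3, 1, 0], [-2, -8, 0]]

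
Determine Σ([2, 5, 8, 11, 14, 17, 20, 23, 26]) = 126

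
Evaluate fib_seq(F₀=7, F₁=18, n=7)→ [7, 18, 25, 43, 68, 111, 179]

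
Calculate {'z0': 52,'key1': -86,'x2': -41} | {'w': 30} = {'z0': 52, 'key1': -86, 'x2': -41, 'w': 30}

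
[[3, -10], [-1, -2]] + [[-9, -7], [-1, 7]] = [[-6, -17], [-2, 5]]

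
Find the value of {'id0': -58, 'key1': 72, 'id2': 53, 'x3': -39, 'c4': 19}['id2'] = 53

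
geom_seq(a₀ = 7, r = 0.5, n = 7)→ [7.0, 3.5, 1.75, 0.875, 0.4375, 0.21875, 0.109375]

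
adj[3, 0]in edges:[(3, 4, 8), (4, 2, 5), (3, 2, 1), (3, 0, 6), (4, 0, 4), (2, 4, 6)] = 6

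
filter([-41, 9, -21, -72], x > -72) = [-41, 9, -21]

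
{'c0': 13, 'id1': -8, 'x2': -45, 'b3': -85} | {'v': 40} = {'c0': 13, 'id1': -8, 'x2': -45, 'b3': -85, 'v': 40}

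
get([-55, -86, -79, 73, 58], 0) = -55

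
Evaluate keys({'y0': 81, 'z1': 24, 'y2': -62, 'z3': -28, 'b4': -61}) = ['y0', 'z1', 'y2', 'z3', 'b4']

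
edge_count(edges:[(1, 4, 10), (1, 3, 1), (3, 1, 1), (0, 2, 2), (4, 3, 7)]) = 5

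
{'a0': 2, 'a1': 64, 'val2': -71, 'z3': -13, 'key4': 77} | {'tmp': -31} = {'a0': 2, 'a1': 64, 'val2': -71, 'z3': -13, 'key4': 77, 'tmp': -31}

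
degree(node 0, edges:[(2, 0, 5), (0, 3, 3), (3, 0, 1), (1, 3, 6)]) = incident: (2,0), (0,3), (3,0)
= 3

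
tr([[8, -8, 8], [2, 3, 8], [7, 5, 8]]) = 19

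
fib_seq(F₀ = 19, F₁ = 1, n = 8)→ F_2 = F_1 + F_0 = 20
F_3 = F_2 + F_1 = 21
F_4 = F_3 + F_2 = 41
...
= [19, 1, 20, 21, 41, 62, 103, 165]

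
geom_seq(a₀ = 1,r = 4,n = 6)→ [1, 4, 16, 64, 256, 1024]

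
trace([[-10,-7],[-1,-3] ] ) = -13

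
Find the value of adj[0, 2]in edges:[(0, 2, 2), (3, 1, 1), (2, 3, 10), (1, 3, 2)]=2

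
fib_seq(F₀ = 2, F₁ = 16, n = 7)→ F_2 = F_1 + F_0 = 18
F_3 = F_2 + F_1 = 34
F_4 = F_3 + F_2 = 52
...
= [2, 16, 18, 34, 52, 86, 138]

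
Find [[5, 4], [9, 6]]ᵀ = [[5, 9], [4, 6]]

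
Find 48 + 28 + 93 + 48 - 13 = 204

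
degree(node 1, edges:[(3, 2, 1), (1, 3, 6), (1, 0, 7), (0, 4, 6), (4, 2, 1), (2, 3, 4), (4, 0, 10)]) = incident: (1,3), (1,0)
= 2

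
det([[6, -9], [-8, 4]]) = -48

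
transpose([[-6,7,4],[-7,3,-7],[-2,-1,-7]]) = [[-6, -7, -2], [7, 3, -1], [4, -7, -7]]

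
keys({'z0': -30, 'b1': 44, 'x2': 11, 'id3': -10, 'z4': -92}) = ['z0', 'b1', 'x2', 'id3', 'z4']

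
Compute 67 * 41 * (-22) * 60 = -3626040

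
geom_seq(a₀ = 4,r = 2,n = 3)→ a_0 = 4*2^0 = 4
a_1 = 4*2^1 = 8
a_2 = 4*2^2 = 16
= [4, 8, 16]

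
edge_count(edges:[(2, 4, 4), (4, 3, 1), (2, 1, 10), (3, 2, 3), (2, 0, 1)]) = 5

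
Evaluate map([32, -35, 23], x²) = [1024, 1225, 529]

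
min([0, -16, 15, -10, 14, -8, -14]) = -16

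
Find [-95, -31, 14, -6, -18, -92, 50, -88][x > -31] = [14, -6, -18, 50]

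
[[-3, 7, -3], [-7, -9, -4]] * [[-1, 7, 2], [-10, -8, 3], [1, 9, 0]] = C[0][0] = (-3)*(-1) + (7)*(-10) + (-3)*(1) = -70
C[0][1] = (-3)*(7) + (7)*(-8) + (-3)*(9) = -104
C[0][2] = (-3)*(2) + (7)*(3) + (-3)*(0) = 15
C[1][0] = (-7)*(-1) + (-9)*(-10) + (-4)*(1) = 93
C[1][1] = (-7)*(7) + (-9)*(-8) + (-4)*(9) = -13
C[1][2] = (-7)*(2) + (-9)*(3) + (-4)*(0) = -41
= [[-70, -104, 15], [93, -13, -41]]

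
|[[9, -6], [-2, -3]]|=(9)*(-3) - (-6)*(-2)
= -39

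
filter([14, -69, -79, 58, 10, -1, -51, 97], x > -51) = keep x where x > -51: 14✓, -69✗, -79✗, 58✓, 10✓, -1✓, -51✗, 97✓
= [14, 58, 10, -1, 97]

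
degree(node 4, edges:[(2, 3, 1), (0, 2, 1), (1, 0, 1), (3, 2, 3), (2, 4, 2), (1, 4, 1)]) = incident: (2,4), (1,4)
= 2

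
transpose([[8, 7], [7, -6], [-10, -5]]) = [[8, 7, -10], [7, -6, -5]]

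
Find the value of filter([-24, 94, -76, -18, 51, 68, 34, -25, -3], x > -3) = keep x where x > -3: -24✗, 94✓, -76✗, -18✗, 51✓, 68✓, 34✓, -25✗, -3✗
= [94, 51, 68, 34]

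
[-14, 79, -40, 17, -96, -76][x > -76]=[-14, 79, -40, 17]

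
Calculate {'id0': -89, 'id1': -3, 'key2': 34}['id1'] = -3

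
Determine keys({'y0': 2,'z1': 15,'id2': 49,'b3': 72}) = ['y0', 'z1', 'id2', 'b3']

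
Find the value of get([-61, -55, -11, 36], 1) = -55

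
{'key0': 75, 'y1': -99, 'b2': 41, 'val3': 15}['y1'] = -99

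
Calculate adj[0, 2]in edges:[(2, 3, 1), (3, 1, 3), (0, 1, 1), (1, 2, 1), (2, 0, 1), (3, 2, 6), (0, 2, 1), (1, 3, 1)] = 1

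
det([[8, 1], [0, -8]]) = (8)*(-8) - (1)*(0)
= -64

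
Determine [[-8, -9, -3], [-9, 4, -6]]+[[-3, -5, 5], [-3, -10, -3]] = [[-11, -14, 2], [-12, -6, -9]]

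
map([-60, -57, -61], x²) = [3600, 3249, 3721]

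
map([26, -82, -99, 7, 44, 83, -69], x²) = [676, 6724, 9801, 49, 1936, 6889, 4761]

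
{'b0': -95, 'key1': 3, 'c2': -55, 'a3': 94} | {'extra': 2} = {'b0': -95, 'key1': 3, 'c2': -55, 'a3': 94, 'extra': 2}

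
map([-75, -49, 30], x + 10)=-75+10=-65, -49+10=-39, 30+10=40
= [-65, -39, 40]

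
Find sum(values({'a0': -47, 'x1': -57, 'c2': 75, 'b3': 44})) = 15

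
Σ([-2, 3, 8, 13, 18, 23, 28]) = 91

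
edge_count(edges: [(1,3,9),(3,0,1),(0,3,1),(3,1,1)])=4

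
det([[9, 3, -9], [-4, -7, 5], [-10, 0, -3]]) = 633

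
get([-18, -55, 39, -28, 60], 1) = -55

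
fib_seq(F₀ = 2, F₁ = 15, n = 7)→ [2, 15, 17, 32, 49, 81, 130]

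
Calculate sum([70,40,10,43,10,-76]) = 97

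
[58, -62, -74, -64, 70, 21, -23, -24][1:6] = [-62, -74, -64, 70, 21]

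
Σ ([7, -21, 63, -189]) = 7 + -21 + 63 + -189
= -140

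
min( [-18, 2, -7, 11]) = -18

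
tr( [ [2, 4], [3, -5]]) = -3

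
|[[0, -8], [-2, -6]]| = -16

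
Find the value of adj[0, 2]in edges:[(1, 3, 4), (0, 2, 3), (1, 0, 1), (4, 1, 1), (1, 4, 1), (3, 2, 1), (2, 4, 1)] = 3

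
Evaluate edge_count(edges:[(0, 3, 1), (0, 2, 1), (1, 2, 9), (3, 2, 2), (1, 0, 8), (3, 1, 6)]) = 6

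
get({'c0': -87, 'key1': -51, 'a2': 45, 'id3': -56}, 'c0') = -87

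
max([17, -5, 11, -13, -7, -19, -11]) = 17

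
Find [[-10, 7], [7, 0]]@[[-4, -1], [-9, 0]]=C[0][0] = (-10)*(-4) + (7)*(-9) = -23
C[0][1] = (-10)*(-1) + (7)*(0) = 10
C[1][0] = (7)*(-4) + (0)*(-9) = -28
C[1][1] = (7)*(-1) + (0)*(0) = -7
= [[-23, 10], [-28, -7]]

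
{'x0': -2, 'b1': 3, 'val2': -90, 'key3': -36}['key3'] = -36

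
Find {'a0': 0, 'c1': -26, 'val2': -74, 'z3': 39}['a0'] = 0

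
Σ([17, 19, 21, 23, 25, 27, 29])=161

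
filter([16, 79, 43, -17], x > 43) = [79]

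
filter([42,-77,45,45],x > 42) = [45, 45]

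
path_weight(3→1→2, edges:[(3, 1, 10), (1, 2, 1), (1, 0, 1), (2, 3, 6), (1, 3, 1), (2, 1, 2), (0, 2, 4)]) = 11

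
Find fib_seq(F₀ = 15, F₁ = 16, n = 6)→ F_2 = F_1 + F_0 = 31
F_3 = F_2 + F_1 = 47
F_4 = F_3 + F_2 = 78
...
= [15, 16, 31, 47, 78, 125]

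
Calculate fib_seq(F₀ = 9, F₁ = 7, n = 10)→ [9, 7, 16, 23, 39, 62, 101, 163, 264, 427]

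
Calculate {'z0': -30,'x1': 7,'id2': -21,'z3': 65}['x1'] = 7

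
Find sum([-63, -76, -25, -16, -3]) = (-63) + (-76) + (-25) + (-16) + (-3)
= -183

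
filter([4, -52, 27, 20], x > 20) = [27]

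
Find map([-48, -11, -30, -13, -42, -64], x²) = (-48)²=2304, (-11)²=121, (-30)²=900, (-13)²=169, (-42)²=1764, (-64)²=4096
= [2304, 121, 900, 169, 1764, 4096]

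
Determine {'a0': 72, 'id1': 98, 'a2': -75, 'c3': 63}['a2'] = -75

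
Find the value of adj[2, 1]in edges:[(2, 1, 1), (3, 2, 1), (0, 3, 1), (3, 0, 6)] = 1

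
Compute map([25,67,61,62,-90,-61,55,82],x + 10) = [35, 77, 71, 72, -80, -51, 65, 92]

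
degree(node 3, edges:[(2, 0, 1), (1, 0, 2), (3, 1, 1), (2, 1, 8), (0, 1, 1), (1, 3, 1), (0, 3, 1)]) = 3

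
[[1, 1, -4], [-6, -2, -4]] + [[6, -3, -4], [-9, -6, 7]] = [[7, -2, -8], [-15, -8, 3]]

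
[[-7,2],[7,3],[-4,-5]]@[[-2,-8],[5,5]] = C[0][0] = (-7)*(-2) + (2)*(5) = 24
C[0][1] = (-7)*(-8) + (2)*(5) = 66
C[1][0] = (7)*(-2) + (3)*(5) = 1
C[1][1] = (7)*(-8) + (3)*(5) = -41
C[2][0] = (-4)*(-2) + (-5)*(5) = -17
C[2][1] = (-4)*(-8) + (-5)*(5) = 7
= [[24, 66], [1, -41], [-17, 7]]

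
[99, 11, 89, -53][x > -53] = [99, 11, 89]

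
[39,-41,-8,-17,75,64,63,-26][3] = -17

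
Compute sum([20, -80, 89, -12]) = 17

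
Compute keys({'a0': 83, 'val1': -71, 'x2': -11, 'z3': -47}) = ['a0', 'val1', 'x2', 'z3']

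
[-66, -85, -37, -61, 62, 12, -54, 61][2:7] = [-37, -61, 62, 12, -54]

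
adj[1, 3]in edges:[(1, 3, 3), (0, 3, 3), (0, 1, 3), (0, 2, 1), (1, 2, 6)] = 3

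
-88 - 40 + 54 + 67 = -7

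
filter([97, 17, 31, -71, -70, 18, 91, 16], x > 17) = keep x where x > 17: 97✓, 17✗, 31✓, -71✗, -70✗, 18✓, 91✓, 16✗
= [97, 31, 18, 91]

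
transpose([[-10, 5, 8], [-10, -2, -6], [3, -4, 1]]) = [[-10, -10, 3], [5, -2, -4], [8, -6, 1]]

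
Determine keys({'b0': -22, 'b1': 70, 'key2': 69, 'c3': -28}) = ['b0', 'b1', 'key2', 'c3']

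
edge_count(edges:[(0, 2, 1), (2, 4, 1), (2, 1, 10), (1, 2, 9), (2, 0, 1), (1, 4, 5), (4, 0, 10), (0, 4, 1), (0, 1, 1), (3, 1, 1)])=10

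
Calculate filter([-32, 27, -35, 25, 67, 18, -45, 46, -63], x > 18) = [27, 25, 67, 46]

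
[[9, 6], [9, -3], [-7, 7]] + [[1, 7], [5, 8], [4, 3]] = [[10, 13], [14, 5], [-3, 10]]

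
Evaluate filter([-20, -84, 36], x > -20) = [36]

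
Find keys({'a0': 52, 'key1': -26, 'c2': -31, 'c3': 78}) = ['a0', 'key1', 'c2', 'c3']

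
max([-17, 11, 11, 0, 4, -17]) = 11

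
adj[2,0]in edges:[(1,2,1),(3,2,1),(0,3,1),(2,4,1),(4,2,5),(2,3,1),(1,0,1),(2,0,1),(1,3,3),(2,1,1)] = 1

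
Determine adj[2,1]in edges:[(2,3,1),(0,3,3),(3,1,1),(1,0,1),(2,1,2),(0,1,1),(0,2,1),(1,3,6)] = 2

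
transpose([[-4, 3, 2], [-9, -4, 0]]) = [[-4, -9], [3, -4], [2, 0]]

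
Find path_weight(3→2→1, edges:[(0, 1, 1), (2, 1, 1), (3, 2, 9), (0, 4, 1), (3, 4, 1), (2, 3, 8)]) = 10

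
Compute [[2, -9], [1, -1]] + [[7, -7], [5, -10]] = [[9, -16], [6, -11]]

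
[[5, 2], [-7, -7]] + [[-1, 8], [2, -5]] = [[4, 10], [-5, -12]]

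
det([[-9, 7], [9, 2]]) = (-9)*(2) - (7)*(9)
= -81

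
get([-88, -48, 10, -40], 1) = -48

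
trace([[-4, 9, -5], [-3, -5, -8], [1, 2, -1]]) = -10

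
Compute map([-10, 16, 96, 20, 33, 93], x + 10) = -10+10=0, 16+10=26, 96+10=106, 20+10=30, 33+10=43, 93+10=103
= [0, 26, 106, 30, 43, 103]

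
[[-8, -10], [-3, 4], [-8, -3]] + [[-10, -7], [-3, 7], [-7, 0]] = [[-18, -17], [-6, 11], [-15, -3]]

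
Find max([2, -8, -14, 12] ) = 12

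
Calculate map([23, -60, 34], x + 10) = 23+10=33, -60+10=-50, 34+10=44
= [33, -50, 44]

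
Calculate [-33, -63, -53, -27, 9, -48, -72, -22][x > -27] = [9, -22]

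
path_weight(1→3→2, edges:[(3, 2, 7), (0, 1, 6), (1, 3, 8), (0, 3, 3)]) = 15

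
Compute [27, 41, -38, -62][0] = 27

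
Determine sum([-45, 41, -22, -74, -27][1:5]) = -82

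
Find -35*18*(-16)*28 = 282240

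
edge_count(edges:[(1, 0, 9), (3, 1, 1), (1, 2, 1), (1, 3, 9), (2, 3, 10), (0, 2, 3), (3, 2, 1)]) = 7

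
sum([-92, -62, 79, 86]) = (-92) + (-62) + 79 + 86
= 11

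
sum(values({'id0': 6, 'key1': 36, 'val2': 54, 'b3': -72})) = 24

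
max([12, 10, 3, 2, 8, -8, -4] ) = 12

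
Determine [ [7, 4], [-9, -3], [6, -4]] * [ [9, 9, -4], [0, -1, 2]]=[[63, 59, -20], [-81, -78, 30], [54, 58, -32]]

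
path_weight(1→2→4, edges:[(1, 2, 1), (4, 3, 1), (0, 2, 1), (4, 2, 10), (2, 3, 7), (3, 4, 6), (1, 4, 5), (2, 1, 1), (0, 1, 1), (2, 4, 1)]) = w(1→2)=1 + w(2→4)=1
= 2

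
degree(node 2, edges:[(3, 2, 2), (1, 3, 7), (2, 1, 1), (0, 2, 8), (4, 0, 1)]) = incident: (3,2), (2,1), (0,2)
= 3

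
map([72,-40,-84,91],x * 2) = 72*2=144, -40*2=-80, -84*2=-168, 91*2=182
= [144, -80, -168, 182]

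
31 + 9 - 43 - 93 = -96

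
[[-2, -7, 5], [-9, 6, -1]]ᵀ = [[-2, -9], [-7, 6], [5, -1]]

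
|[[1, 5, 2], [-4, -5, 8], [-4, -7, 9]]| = 47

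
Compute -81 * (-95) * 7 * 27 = 1454355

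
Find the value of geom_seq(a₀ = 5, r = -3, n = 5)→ a_0 = 5*(-3)^0 = 5
a_1 = 5*(-3)^1 = -15
a_2 = 5*(-3)^2 = 45
...
= [5, -15, 45, -135, 405]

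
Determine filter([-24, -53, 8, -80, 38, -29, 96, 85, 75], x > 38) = keep x where x > 38: -24✗, -53✗, 8✗, -80✗, 38✗, -29✗, 96✓, 85✓, 75✓
= [96, 85, 75]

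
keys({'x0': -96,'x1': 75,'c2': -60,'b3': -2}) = ['x0', 'x1', 'c2', 'b3']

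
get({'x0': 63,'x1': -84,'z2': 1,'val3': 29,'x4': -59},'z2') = 1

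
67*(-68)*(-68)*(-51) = -15800208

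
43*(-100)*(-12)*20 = 1032000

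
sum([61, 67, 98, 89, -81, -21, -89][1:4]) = slice → [67, 98, 89]
67 + 98 + 89
= 254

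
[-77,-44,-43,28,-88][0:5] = [-77, -44, -43, 28, -88]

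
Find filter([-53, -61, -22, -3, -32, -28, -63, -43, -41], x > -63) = keep x where x > -63: -53✓, -61✓, -22✓, -3✓, -32✓, -28✓, -63✗, -43✓, -41✓
= [-53, -61, -22, -3, -32, -28, -43, -41]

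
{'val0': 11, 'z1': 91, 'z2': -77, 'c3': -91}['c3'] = -91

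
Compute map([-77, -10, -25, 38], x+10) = [-67, 0, -15, 48]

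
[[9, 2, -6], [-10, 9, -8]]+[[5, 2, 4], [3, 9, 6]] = [[14, 4, -2], [-7, 18, -2]]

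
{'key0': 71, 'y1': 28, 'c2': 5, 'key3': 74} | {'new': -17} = {'key0': 71, 'y1': 28, 'c2': 5, 'key3': 74, 'new': -17}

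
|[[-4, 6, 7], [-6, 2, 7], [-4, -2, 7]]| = (1)*(-4)*det([[2, 7], [-2, 7]]) + (-1)*(6)*det([[-6, 7], [-4, 7]]) + (1)*(7)*det([[-6, 2], [-4, -2]])
= -112 + 84 + 140
= 112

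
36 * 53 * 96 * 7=1282176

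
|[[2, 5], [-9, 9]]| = 63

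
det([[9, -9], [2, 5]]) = 63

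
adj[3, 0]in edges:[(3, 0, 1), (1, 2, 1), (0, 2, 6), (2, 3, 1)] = 1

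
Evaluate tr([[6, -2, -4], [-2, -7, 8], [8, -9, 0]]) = -1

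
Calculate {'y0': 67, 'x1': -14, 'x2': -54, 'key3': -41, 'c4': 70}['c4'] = 70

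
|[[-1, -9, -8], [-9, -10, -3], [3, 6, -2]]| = (1)*(-1)*det([[-10, -3], [6, -2]]) + (-1)*(-9)*det([[-9, -3], [3, -2]]) + (1)*(-8)*det([[-9, -10], [3, 6]])
= -38 + 243 + 192
= 397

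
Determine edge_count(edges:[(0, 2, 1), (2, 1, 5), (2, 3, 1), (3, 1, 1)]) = 4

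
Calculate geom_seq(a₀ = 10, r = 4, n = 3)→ a_0 = 10*4^0 = 10
a_1 = 10*4^1 = 40
a_2 = 10*4^2 = 160
= [10, 40, 160]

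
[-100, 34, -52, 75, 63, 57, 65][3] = 75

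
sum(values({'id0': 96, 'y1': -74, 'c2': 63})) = 96 + (-74) + 63
= 85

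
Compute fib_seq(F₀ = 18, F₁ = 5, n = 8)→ [18, 5, 23, 28, 51, 79, 130, 209]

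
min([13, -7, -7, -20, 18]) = -20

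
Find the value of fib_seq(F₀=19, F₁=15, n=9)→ F_2 = F_1 + F_0 = 34
F_3 = F_2 + F_1 = 49
F_4 = F_3 + F_2 = 83
...
= [19, 15, 34, 49, 83, 132, 215, 347, 562]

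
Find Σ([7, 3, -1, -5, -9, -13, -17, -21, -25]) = -81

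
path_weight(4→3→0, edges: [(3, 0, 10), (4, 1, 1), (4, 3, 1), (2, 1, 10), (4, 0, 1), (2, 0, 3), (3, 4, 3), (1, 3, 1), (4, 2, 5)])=11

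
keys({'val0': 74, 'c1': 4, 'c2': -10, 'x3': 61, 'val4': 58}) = ['val0', 'c1', 'c2', 'x3', 'val4']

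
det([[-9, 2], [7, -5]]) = 31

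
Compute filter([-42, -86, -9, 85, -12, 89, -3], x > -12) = keep x where x > -12: -42✗, -86✗, -9✓, 85✓, -12✗, 89✓, -3✓
= [-9, 85, 89, -3]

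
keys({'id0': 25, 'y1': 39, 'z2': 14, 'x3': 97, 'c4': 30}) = ['id0', 'y1', 'z2', 'x3', 'c4']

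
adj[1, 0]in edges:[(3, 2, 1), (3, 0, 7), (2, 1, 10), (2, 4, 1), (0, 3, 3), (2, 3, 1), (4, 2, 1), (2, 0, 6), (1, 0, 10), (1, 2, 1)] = 10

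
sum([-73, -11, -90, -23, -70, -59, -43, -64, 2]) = -431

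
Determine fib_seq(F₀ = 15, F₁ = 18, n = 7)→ F_2 = F_1 + F_0 = 33
F_3 = F_2 + F_1 = 51
F_4 = F_3 + F_2 = 84
...
= [15, 18, 33, 51, 84, 135, 219]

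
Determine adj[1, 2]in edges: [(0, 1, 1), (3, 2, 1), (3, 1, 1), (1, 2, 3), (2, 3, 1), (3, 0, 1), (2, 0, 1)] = 3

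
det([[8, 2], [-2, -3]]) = (8)*(-3) - (2)*(-2)
= -20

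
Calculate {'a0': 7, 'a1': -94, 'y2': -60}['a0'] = 7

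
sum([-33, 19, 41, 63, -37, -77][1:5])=slice → [19, 41, 63, -37]
19 + 41 + 63 + (-37)
= 86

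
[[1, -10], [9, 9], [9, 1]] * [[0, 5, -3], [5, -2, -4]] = C[0][0] = (1)*(0) + (-10)*(5) = -50
C[0][1] = (1)*(5) + (-10)*(-2) = 25
C[0][2] = (1)*(-3) + (-10)*(-4) = 37
C[1][0] = (9)*(0) + (9)*(5) = 45
C[1][1] = (9)*(5) + (9)*(-2) = 27
C[1][2] = (9)*(-3) + (9)*(-4) = -63
... (3 more cells)
= [[-50, 25, 37], [45, 27, -63], [5, 43, -31]]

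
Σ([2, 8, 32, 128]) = 170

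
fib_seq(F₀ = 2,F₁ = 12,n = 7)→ [2, 12, 14, 26, 40, 66, 106]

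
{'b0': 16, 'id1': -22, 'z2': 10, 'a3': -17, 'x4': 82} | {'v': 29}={'b0': 16, 'id1': -22, 'z2': 10, 'a3': -17, 'x4': 82, 'v': 29}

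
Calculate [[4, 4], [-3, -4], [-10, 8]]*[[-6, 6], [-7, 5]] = C[0][0] = (4)*(-6) + (4)*(-7) = -52
C[0][1] = (4)*(6) + (4)*(5) = 44
C[1][0] = (-3)*(-6) + (-4)*(-7) = 46
C[1][1] = (-3)*(6) + (-4)*(5) = -38
C[2][0] = (-10)*(-6) + (8)*(-7) = 4
C[2][1] = (-10)*(6) + (8)*(5) = -20
= [[-52, 44], [46, -38], [4, -20]]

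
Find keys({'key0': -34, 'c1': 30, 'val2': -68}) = ['key0', 'c1', 'val2']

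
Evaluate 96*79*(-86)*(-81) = 52830144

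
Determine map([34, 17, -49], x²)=(34)²=1156, (17)²=289, (-49)²=2401
= [1156, 289, 2401]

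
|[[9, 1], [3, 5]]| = 42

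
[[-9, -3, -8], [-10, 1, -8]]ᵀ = [[-9, -10], [-3, 1], [-8, -8]]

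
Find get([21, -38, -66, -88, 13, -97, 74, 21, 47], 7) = 21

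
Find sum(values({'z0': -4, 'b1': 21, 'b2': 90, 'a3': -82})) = 25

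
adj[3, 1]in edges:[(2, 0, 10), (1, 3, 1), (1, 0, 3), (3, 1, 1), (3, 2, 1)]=1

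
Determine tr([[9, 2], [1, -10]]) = -1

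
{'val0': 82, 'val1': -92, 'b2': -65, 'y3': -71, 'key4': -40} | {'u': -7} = {'val0': 82, 'val1': -92, 'b2': -65, 'y3': -71, 'key4': -40, 'u': -7}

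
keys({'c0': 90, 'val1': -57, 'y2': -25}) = ['c0', 'val1', 'y2']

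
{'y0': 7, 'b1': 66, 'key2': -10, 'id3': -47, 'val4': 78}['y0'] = 7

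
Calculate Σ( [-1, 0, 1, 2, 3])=(-1) + 0 + 1 + 2 + 3
= 5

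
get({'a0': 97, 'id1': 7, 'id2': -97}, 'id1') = 7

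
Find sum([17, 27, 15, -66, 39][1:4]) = slice → [27, 15, -66]
27 + 15 + (-66)
= -24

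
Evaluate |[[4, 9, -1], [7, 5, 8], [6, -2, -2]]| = (1)*(4)*det([[5, 8], [-2, -2]]) + (-1)*(9)*det([[7, 8], [6, -2]]) + (1)*(-1)*det([[7, 5], [6, -2]])
= 24 + 558 + 44
= 626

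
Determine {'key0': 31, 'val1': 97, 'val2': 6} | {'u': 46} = {'key0': 31, 'val1': 97, 'val2': 6, 'u': 46}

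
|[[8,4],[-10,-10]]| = -40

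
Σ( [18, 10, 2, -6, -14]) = 18 + 10 + 2 + (-6) + (-14)
= 10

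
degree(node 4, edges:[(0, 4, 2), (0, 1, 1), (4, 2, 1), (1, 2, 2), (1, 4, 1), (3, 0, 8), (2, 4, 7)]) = 4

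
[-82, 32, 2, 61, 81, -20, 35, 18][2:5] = [2, 61, 81]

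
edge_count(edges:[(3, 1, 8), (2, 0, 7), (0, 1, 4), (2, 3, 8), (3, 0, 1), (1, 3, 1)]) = 6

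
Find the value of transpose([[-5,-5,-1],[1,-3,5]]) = [[-5, 1], [-5, -3], [-1, 5]]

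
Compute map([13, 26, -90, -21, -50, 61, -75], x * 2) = 13*2=26, 26*2=52, -90*2=-180, -21*2=-42, -50*2=-100, 61*2=122, -75*2=-150
= [26, 52, -180, -42, -100, 122, -150]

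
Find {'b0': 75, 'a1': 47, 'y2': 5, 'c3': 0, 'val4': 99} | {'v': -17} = {'b0': 75, 'a1': 47, 'y2': 5, 'c3': 0, 'val4': 99, 'v': -17}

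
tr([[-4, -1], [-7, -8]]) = diagonal: (-4) + (-8)
= -12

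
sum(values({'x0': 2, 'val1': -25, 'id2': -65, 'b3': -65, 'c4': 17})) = -136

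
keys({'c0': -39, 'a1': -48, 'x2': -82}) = ['c0', 'a1', 'x2']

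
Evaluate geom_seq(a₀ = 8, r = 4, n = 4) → [8, 32, 128, 512]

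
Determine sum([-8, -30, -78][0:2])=-38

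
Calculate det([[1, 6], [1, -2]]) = (1)*(-2) - (6)*(1)
= -8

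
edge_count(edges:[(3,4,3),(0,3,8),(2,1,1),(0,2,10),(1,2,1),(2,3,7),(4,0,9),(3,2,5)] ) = 8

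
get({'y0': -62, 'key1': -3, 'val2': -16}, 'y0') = -62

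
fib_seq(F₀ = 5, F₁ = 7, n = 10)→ F_2 = F_1 + F_0 = 12
F_3 = F_2 + F_1 = 19
F_4 = F_3 + F_2 = 31
...
= [5, 7, 12, 19, 31, 50, 81, 131, 212, 343]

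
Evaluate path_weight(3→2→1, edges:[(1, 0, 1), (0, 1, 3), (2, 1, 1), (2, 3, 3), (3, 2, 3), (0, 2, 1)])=w(3→2)=3 + w(2→1)=1
= 4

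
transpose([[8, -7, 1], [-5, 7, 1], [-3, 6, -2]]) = [[8, -5, -3], [-7, 7, 6], [1, 1, -2]]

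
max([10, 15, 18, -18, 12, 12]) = 18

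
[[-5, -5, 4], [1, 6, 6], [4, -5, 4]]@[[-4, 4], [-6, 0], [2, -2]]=[[58, -28], [-28, -8], [22, 8]]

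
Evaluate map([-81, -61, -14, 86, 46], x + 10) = -81+10=-71, -61+10=-51, -14+10=-4, 86+10=96, 46+10=56
= [-71, -51, -4, 96, 56]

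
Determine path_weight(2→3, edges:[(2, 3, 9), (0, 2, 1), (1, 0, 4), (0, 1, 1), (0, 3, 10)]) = w(2→3)=9
= 9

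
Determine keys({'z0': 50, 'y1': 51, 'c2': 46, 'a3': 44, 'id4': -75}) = ['z0', 'y1', 'c2', 'a3', 'id4']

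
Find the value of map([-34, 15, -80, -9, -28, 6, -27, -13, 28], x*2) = -34*2=-68, 15*2=30, -80*2=-160, -9*2=-18, -28*2=-56, 6*2=12, -27*2=-54, -13*2=-26, 28*2=56
= [-68, 30, -160, -18, -56, 12, -54, -26, 56]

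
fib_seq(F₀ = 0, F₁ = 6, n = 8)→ [0, 6, 6, 12, 18, 30, 48, 78]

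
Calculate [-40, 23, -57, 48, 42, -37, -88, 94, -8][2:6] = [-57, 48, 42, -37]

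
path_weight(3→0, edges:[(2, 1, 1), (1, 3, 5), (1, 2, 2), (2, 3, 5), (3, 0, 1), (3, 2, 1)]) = 1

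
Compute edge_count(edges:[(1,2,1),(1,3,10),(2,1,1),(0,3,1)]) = 4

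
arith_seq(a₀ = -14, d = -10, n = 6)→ [-14, -24, -34, -44, -54, -64]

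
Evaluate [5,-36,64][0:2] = [5, -36]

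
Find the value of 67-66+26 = 27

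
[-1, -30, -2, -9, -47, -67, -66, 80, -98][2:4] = [-2, -9]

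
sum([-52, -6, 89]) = 31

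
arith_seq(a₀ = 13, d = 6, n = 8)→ a_0 = 13 + 0*6 = 13
a_1 = 13 + 1*6 = 19
a_2 = 13 + 2*6 = 25
...
= [13, 19, 25, 31, 37, 43, 49, 55]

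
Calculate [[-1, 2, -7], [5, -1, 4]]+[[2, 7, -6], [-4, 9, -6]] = [[1, 9, -13], [1, 8, -2]]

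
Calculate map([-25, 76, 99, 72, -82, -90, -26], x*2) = [-50, 152, 198, 144, -164, -180, -52]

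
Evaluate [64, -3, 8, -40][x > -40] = keep x where x > -40: 64✓, -3✓, 8✓, -40✗
= [64, -3, 8]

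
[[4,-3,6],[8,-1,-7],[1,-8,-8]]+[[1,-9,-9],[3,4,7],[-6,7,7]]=[[5, -12, -3], [11, 3, 0], [-5, -1, -1]]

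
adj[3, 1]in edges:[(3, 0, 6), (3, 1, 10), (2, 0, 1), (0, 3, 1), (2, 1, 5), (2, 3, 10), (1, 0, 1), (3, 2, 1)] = 10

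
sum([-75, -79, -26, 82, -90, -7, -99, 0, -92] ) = -386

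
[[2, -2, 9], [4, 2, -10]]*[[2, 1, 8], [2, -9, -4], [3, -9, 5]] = [[27, -61, 69], [-18, 76, -26]]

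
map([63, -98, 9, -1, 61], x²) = (63)²=3969, (-98)²=9604, (9)²=81, (-1)²=1, (61)²=3721
= [3969, 9604, 81, 1, 3721]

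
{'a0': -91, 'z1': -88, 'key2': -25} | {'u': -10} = {'a0': -91, 'z1': -88, 'key2': -25, 'u': -10}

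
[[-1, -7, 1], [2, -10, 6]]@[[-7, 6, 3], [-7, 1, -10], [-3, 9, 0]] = C[0][0] = (-1)*(-7) + (-7)*(-7) + (1)*(-3) = 53
C[0][1] = (-1)*(6) + (-7)*(1) + (1)*(9) = -4
C[0][2] = (-1)*(3) + (-7)*(-10) + (1)*(0) = 67
C[1][0] = (2)*(-7) + (-10)*(-7) + (6)*(-3) = 38
C[1][1] = (2)*(6) + (-10)*(1) + (6)*(9) = 56
C[1][2] = (2)*(3) + (-10)*(-10) + (6)*(0) = 106
= [[53, -4, 67], [38, 56, 106]]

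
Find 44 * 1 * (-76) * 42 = -140448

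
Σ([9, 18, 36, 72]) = 9 + 18 + 36 + 72
= 135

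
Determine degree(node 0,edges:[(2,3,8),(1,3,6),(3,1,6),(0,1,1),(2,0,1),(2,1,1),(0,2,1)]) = incident: (0,1), (2,0), (0,2)
= 3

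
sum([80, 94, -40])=80 + 94 + (-40)
= 134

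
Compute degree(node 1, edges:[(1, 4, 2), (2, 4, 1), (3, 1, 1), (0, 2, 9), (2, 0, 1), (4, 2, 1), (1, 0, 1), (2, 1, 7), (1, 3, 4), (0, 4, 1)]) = incident: (1,4), (3,1), (1,0), (2,1), (1,3)
= 5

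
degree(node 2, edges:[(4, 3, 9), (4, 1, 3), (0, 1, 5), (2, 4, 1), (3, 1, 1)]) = 1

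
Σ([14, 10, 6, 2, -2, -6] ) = 24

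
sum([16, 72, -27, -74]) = 16 + 72 + (-27) + (-74)
= -13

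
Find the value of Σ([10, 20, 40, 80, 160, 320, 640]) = 1270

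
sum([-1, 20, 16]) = 35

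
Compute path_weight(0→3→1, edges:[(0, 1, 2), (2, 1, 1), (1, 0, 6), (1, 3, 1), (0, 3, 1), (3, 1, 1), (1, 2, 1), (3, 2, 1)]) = 2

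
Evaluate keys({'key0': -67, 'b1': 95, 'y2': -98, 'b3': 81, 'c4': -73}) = ['key0', 'b1', 'y2', 'b3', 'c4']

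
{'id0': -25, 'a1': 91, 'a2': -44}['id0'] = -25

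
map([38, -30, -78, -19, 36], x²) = [1444, 900, 6084, 361, 1296]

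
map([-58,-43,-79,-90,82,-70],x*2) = -58*2=-116, -43*2=-86, -79*2=-158, -90*2=-180, 82*2=164, -70*2=-140
= [-116, -86, -158, -180, 164, -140]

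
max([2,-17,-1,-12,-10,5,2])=5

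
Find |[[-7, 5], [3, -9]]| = 48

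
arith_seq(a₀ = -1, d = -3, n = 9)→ [-1, -4, -7, -10, -13, -16, -19, -22, -25]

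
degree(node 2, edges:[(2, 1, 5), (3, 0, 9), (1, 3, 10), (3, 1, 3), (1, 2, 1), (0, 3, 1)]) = 2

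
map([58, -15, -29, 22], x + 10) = 58+10=68, -15+10=-5, -29+10=-19, 22+10=32
= [68, -5, -19, 32]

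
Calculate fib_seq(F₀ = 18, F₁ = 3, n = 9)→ [18, 3, 21, 24, 45, 69, 114, 183, 297]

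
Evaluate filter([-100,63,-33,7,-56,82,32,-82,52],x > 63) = [82]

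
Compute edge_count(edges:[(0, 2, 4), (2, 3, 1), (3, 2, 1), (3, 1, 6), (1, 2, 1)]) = 5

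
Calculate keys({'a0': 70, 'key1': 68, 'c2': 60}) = ['a0', 'key1', 'c2']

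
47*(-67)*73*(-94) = 21608438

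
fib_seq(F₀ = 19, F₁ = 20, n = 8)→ [19, 20, 39, 59, 98, 157, 255, 412]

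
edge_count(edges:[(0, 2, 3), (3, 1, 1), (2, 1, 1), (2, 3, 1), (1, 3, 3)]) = 5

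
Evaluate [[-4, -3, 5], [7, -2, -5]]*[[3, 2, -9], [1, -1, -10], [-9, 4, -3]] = [[-60, 15, 51], [64, -4, -28]]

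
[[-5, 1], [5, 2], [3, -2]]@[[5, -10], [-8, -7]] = C[0][0] = (-5)*(5) + (1)*(-8) = -33
C[0][1] = (-5)*(-10) + (1)*(-7) = 43
C[1][0] = (5)*(5) + (2)*(-8) = 9
C[1][1] = (5)*(-10) + (2)*(-7) = -64
C[2][0] = (3)*(5) + (-2)*(-8) = 31
C[2][1] = (3)*(-10) + (-2)*(-7) = -16
= [[-33, 43], [9, -64], [31, -16]]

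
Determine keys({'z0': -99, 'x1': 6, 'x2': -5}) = ['z0', 'x1', 'x2']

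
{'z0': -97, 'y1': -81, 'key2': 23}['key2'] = 23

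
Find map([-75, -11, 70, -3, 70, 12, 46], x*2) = -75*2=-150, -11*2=-22, 70*2=140, -3*2=-6, 70*2=140, 12*2=24, 46*2=92
= [-150, -22, 140, -6, 140, 24, 92]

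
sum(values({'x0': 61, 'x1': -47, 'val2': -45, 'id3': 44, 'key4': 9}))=22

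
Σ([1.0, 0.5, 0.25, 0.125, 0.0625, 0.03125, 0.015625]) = 1.0 + 0.5 + 0.25 + 0.125 + 0.0625 + 0.03125 + 0.015625
= 1.984375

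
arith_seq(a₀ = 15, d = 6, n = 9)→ [15, 21, 27, 33, 39, 45, 51, 57, 63]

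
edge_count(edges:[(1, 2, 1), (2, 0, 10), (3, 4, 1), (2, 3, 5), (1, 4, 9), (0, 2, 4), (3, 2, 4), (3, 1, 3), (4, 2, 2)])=9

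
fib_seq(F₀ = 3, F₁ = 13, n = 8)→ [3, 13, 16, 29, 45, 74, 119, 193]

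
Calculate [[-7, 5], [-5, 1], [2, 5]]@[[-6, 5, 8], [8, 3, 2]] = C[0][0] = (-7)*(-6) + (5)*(8) = 82
C[0][1] = (-7)*(5) + (5)*(3) = -20
C[0][2] = (-7)*(8) + (5)*(2) = -46
C[1][0] = (-5)*(-6) + (1)*(8) = 38
C[1][1] = (-5)*(5) + (1)*(3) = -22
C[1][2] = (-5)*(8) + (1)*(2) = -38
... (3 more cells)
= [[82, -20, -46], [38, -22, -38], [28, 25, 26]]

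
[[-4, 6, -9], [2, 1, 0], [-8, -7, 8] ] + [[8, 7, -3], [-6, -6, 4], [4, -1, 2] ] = [[4, 13, -12], [-4, -5, 4], [-4, -8, 10]]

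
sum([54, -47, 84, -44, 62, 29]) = 54 + (-47) + 84 + (-44) + 62 + 29
= 138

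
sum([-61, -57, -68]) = -186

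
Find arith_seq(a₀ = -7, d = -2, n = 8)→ a_0 = -7 + 0*-2 = -7
a_1 = -7 + 1*-2 = -9
a_2 = -7 + 2*-2 = -11
...
= [-7, -9, -11, -13, -15, -17, -19, -21]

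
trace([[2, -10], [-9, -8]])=-6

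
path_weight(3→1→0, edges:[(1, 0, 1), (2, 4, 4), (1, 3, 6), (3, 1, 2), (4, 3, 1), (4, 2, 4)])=3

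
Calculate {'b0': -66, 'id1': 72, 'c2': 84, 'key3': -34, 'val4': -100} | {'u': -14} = {'b0': -66, 'id1': 72, 'c2': 84, 'key3': -34, 'val4': -100, 'u': -14}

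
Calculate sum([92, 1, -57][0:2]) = 93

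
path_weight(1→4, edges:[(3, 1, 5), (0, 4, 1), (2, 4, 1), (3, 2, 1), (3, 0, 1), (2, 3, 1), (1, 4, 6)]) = w(1→4)=6
= 6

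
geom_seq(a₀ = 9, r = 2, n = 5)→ [9, 18, 36, 72, 144]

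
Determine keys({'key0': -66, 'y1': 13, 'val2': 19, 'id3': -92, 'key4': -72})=['key0', 'y1', 'val2', 'id3', 'key4']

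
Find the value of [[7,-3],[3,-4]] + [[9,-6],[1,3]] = [[16, -9], [4, -1]]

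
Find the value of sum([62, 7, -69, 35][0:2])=69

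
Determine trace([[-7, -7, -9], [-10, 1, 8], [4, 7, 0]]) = -6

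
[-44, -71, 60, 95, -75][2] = 60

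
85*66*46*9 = 2322540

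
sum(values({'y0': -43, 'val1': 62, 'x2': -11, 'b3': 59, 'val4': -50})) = (-43) + 62 + (-11) + 59 + (-50)
= 17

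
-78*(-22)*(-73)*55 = -6889740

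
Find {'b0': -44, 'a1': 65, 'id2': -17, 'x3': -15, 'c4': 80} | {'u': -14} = {'b0': -44, 'a1': 65, 'id2': -17, 'x3': -15, 'c4': 80, 'u': -14}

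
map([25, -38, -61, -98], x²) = [625, 1444, 3721, 9604]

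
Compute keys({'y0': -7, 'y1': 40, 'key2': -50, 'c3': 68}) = ['y0', 'y1', 'key2', 'c3']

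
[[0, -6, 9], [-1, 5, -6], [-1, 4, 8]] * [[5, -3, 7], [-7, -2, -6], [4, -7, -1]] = C[0][0] = (0)*(5) + (-6)*(-7) + (9)*(4) = 78
C[0][1] = (0)*(-3) + (-6)*(-2) + (9)*(-7) = -51
C[0][2] = (0)*(7) + (-6)*(-6) + (9)*(-1) = 27
C[1][0] = (-1)*(5) + (5)*(-7) + (-6)*(4) = -64
C[1][1] = (-1)*(-3) + (5)*(-2) + (-6)*(-7) = 35
C[1][2] = (-1)*(7) + (5)*(-6) + (-6)*(-1) = -31
... (3 more cells)
= [[78, -51, 27], [-64, 35, -31], [-1, -61, -39]]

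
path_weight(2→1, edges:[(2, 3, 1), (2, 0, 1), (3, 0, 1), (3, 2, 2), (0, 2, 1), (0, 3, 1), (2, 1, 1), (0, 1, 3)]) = 1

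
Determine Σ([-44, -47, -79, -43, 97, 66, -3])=(-44) + (-47) + (-79) + (-43) + 97 + 66 + (-3)
= -53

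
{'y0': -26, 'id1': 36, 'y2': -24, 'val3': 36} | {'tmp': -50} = {'y0': -26, 'id1': 36, 'y2': -24, 'val3': 36, 'tmp': -50}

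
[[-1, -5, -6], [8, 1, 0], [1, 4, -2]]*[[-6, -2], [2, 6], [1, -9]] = [[-10, 26], [-46, -10], [0, 40]]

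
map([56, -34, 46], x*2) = [112, -68, 92]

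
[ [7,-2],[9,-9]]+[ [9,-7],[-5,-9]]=[[16, -9], [4, -18]]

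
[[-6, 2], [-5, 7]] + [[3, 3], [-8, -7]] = [[-3, 5], [-13, 0]]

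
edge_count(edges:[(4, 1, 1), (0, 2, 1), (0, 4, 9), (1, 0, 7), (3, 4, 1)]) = 5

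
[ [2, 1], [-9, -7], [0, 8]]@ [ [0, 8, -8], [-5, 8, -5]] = [[-5, 24, -21], [35, -128, 107], [-40, 64, -40]]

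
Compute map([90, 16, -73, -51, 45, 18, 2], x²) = (90)²=8100, (16)²=256, (-73)²=5329, (-51)²=2601, (45)²=2025, (18)²=324, (2)²=4
= [8100, 256, 5329, 2601, 2025, 324, 4]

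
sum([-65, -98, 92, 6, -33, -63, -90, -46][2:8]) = -134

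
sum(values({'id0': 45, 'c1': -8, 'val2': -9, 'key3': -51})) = -23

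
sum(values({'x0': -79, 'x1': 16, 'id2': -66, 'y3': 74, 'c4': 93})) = (-79) + 16 + (-66) + 74 + 93
= 38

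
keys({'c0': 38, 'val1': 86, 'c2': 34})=['c0', 'val1', 'c2']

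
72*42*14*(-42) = -1778112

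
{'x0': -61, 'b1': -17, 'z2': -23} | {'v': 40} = {'x0': -61, 'b1': -17, 'z2': -23, 'v': 40}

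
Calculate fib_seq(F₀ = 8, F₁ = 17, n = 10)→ [8, 17, 25, 42, 67, 109, 176, 285, 461, 746]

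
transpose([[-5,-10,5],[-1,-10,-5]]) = [[-5, -1], [-10, -10], [5, -5]]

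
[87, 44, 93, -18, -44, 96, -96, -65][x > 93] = keep x where x > 93: 87✗, 44✗, 93✗, -18✗, -44✗, 96✓, -96✗, -65✗
= [96]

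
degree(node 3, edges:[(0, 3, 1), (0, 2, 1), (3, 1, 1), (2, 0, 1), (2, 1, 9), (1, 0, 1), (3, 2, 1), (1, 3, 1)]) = 4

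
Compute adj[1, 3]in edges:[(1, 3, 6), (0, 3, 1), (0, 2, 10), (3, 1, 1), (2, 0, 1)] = 6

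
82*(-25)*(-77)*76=11996600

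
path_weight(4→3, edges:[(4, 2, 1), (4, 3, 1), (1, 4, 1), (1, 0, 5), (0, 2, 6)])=1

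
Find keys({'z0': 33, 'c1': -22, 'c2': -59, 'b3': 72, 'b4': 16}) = ['z0', 'c1', 'c2', 'b3', 'b4']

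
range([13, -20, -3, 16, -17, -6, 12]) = 36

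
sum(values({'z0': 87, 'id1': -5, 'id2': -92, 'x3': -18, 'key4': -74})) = -102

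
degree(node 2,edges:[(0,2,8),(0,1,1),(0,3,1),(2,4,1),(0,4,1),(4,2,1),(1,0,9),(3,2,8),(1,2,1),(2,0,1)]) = incident: (0,2), (2,4), (4,2), (3,2), (1,2), (2,0)
= 6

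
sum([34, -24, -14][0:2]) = slice → [34, -24]
34 + (-24)
= 10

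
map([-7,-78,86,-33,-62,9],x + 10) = -7+10=3, -78+10=-68, 86+10=96, -33+10=-23, -62+10=-52, 9+10=19
= [3, -68, 96, -23, -52, 19]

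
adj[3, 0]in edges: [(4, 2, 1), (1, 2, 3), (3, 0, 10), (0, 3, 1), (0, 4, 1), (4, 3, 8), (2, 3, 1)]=10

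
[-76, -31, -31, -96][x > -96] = keep x where x > -96: -76✓, -31✓, -31✓, -96✗
= [-76, -31, -31]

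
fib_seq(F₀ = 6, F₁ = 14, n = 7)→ [6, 14, 20, 34, 54, 88, 142]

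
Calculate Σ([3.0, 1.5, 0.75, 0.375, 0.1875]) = 3.0 + 1.5 + 0.75 + 0.375 + 0.1875
= 5.8125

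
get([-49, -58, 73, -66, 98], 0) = -49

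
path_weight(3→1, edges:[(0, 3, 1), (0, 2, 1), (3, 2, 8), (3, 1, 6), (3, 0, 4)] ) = w(3→1)=6
= 6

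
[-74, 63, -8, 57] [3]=57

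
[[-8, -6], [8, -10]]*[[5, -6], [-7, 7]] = C[0][0] = (-8)*(5) + (-6)*(-7) = 2
C[0][1] = (-8)*(-6) + (-6)*(7) = 6
C[1][0] = (8)*(5) + (-10)*(-7) = 110
C[1][1] = (8)*(-6) + (-10)*(7) = -118
= [[2, 6], [110, -118]]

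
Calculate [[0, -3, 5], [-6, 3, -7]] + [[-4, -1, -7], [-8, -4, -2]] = [[-4, -4, -2], [-14, -1, -9]]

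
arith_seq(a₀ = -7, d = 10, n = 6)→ a_0 = -7 + 0*10 = -7
a_1 = -7 + 1*10 = 3
a_2 = -7 + 2*10 = 13
...
= [-7, 3, 13, 23, 33, 43]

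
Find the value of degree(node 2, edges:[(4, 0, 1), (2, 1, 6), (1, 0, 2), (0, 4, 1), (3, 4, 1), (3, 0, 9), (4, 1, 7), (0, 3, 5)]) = incident: (2,1)
= 1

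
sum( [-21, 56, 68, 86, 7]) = 196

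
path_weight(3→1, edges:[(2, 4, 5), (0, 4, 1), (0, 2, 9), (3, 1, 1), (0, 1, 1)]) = 1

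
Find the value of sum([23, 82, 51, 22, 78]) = 256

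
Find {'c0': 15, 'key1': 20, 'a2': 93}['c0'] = 15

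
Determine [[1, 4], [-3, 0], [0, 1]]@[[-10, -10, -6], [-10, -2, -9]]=[[-50, -18, -42], [30, 30, 18], [-10, -2, -9]]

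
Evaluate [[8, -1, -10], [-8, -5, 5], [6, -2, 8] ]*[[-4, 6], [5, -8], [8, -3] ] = C[0][0] = (8)*(-4) + (-1)*(5) + (-10)*(8) = -117
C[0][1] = (8)*(6) + (-1)*(-8) + (-10)*(-3) = 86
C[1][0] = (-8)*(-4) + (-5)*(5) + (5)*(8) = 47
C[1][1] = (-8)*(6) + (-5)*(-8) + (5)*(-3) = -23
C[2][0] = (6)*(-4) + (-2)*(5) + (8)*(8) = 30
C[2][1] = (6)*(6) + (-2)*(-8) + (8)*(-3) = 28
= [[-117, 86], [47, -23], [30, 28]]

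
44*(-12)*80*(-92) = 3886080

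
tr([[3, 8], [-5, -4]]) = diagonal: 3 + (-4)
= -1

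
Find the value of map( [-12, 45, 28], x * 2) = [-24, 90, 56]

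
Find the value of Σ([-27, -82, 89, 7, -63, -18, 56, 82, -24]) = (-27) + (-82) + 89 + 7 + (-63) + (-18) + 56 + 82 + (-24)
= 20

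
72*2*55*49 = 388080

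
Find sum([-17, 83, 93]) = 159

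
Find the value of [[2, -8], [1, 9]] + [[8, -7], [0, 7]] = [[10, -15], [1, 16]]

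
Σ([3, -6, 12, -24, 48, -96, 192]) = 3 + -6 + 12 + -24 + 48 + -96 + 192
= 129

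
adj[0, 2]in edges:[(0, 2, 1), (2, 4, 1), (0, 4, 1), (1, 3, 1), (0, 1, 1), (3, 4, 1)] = 1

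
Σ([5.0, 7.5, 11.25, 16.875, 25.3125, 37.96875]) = 103.90625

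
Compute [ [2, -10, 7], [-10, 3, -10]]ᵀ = [[2, -10], [-10, 3], [7, -10]]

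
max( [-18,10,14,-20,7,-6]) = 14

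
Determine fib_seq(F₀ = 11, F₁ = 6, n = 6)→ F_2 = F_1 + F_0 = 17
F_3 = F_2 + F_1 = 23
F_4 = F_3 + F_2 = 40
...
= [11, 6, 17, 23, 40, 63]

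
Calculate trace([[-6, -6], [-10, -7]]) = diagonal: (-6) + (-7)
= -13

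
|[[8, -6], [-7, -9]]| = (8)*(-9) - (-6)*(-7)
= -114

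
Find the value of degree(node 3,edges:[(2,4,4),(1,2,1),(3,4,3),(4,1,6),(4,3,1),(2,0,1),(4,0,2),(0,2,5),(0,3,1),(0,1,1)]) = 3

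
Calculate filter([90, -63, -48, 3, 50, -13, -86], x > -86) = keep x where x > -86: 90✓, -63✓, -48✓, 3✓, 50✓, -13✓, -86✗
= [90, -63, -48, 3, 50, -13]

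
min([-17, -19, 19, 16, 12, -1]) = -19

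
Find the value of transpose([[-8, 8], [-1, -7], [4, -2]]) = [[-8, -1, 4], [8, -7, -2]]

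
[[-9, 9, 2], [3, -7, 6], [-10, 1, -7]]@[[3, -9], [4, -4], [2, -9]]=[[13, 27], [-7, -53], [-40, 149]]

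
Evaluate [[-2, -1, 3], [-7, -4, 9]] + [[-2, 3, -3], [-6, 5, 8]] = [[-4, 2, 0], [-13, 1, 17]]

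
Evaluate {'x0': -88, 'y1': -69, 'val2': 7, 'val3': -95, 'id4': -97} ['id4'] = -97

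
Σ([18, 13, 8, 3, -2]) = 18 + 13 + 8 + 3 + (-2)
= 40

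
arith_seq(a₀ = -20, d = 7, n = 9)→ a_0 = -20 + 0*7 = -20
a_1 = -20 + 1*7 = -13
a_2 = -20 + 2*7 = -6
...
= [-20, -13, -6, 1, 8, 15, 22, 29, 36]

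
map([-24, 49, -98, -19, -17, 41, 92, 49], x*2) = -24*2=-48, 49*2=98, -98*2=-196, -19*2=-38, -17*2=-34, 41*2=82, 92*2=184, 49*2=98
= [-48, 98, -196, -38, -34, 82, 184, 98]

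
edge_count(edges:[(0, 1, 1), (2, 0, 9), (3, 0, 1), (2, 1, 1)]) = 4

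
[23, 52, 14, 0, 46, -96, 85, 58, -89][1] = 52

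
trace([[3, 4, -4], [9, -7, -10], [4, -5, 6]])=2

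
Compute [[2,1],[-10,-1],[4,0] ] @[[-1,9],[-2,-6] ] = [[-4, 12], [12, -84], [-4, 36]]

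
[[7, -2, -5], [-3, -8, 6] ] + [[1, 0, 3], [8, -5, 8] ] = [[8, -2, -2], [5, -13, 14]]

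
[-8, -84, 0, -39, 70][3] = -39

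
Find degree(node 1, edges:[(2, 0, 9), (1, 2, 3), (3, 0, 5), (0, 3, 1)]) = 1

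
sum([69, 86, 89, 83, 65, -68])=69 + 86 + 89 + 83 + 65 + (-68)
= 324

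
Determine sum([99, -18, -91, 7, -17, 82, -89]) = 99 + (-18) + (-91) + 7 + (-17) + 82 + (-89)
= -27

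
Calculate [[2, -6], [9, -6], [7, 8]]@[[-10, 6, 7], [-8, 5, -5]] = C[0][0] = (2)*(-10) + (-6)*(-8) = 28
C[0][1] = (2)*(6) + (-6)*(5) = -18
C[0][2] = (2)*(7) + (-6)*(-5) = 44
C[1][0] = (9)*(-10) + (-6)*(-8) = -42
C[1][1] = (9)*(6) + (-6)*(5) = 24
C[1][2] = (9)*(7) + (-6)*(-5) = 93
... (3 more cells)
= [[28, -18, 44], [-42, 24, 93], [-134, 82, 9]]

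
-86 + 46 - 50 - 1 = -91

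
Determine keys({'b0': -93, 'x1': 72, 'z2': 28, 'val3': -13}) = ['b0', 'x1', 'z2', 'val3']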